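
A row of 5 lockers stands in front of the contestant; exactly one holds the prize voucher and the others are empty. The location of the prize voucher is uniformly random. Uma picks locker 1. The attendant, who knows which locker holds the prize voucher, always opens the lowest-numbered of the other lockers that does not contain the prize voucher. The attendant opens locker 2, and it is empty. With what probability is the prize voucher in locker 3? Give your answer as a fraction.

Consider each possible location of the prize voucher in turn.
If it is in any of lockers 1, 3, 4, and 5 (prior 1/5 each): locker 2 is the lowest-numbered option available, probability 1; weight (1/5)·1 = 1/5 each.
If it is in locker 2 (prior 1/5): the attendant opened locker 2, so this case is ruled out; weight (1/5)·0 = 0.
The weights sum to 4/5.
So P(the prize voucher in locker 3 | the attendant opened locker 2) = (1/5) / (4/5) = 1/4.

1/4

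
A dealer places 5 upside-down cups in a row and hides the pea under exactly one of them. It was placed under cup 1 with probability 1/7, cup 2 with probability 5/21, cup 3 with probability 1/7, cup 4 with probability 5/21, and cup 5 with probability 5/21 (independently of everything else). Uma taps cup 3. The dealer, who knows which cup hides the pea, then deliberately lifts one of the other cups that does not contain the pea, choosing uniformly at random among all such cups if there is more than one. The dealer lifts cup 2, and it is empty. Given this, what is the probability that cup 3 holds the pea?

9/61

Apply Bayes' rule, conditioning on where the pea actually is.
If it is under cup 1 (prior 1/7): the dealer has 3 equally likely choices, so probability 1/3; weight (1/7)·(1/3) = 1/21.
If it is under cup 2 (prior 5/21): the dealer opened cup 2, so this case is ruled out; weight (5/21)·0 = 0.
If it is under cup 3 (prior 1/7): the dealer has 4 equally likely choices, so probability 1/4; weight (1/7)·(1/4) = 1/28.
If it is under either of cups 4 and 5 (prior 5/21 each): the dealer has 3 equally likely choices, so probability 1/3; weight (5/21)·(1/3) = 5/63 each.
The weights sum to 61/252.
So P(the pea under cup 3 | the dealer opened cup 2) = (1/28) / (61/252) = 9/61.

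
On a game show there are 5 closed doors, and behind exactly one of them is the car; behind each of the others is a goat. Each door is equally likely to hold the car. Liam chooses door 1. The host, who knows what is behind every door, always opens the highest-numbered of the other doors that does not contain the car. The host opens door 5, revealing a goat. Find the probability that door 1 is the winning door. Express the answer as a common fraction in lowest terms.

Consider each possible location of the car in turn.
If it is behind any of doors 1, 2, 3, and 4 (prior 1/5 each): door 5 is the highest-numbered option available, probability 1; weight (1/5)·1 = 1/5 each.
If it is behind door 5 (prior 1/5): the host opened door 5, so this case is ruled out; weight (1/5)·0 = 0.
The weights sum to 4/5.
So P(the car behind door 1 | the host opened door 5) = (1/5) / (4/5) = 1/4.

1/4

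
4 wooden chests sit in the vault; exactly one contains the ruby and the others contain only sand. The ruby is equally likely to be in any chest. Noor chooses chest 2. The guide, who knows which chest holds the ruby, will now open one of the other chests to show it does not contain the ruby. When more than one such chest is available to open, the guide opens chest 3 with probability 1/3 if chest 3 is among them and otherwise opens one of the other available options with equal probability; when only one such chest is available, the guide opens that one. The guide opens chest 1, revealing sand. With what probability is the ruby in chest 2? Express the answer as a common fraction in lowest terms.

Condition on the true location of the ruby.
If it is in chest 1 (prior 1/4): the guide opened chest 1, so this case is ruled out; weight (1/4)·0 = 0.
If it is in chest 2 (prior 1/4): chest 3 is available but not opened; chest 1 gets probability (1 − 1/3)/2 = 1/3; weight (1/4)·(1/3) = 1/12.
If it is in chest 3 (prior 1/4): chest 3 holds the prize so is unavailable; the guide chooses uniformly among the 2 others, probability 1/2; weight (1/4)·(1/2) = 1/8.
If it is in chest 4 (prior 1/4): chest 3 is available but not opened, probability 2/3; weight (1/4)·(2/3) = 1/6.
The weights sum to 3/8.
So P(the ruby in chest 2 | the guide opened chest 1) = (1/12) / (3/8) = 2/9.

2/9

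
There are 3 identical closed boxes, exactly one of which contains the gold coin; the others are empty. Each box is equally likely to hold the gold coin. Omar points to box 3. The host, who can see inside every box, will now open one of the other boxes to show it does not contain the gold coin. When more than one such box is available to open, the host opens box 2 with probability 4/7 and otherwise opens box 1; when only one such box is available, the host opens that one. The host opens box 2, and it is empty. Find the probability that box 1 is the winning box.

Consider each possible location of the gold coin in turn.
If it is in box 1 (prior 1/3): only box 2 is available, probability 1; weight (1/3)·1 = 1/3.
If it is in box 2 (prior 1/3): the host opened box 2, so this case is ruled out; weight (1/3)·0 = 0.
If it is in box 3 (prior 1/3): box 2 is available, opened with probability 4/7; weight (1/3)·(4/7) = 4/21.
The weights sum to 11/21.
So P(the gold coin in box 1 | the host opened box 2) = (1/3) / (11/21) = 7/11.

7/11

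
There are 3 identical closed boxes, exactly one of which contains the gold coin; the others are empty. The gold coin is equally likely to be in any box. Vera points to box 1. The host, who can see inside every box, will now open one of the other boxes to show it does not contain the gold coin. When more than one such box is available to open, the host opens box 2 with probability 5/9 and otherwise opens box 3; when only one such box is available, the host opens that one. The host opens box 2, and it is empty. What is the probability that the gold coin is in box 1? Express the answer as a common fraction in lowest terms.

5/14

Apply Bayes' rule, conditioning on where the gold coin actually is.
If it is in box 1 (prior 1/3): box 2 is available, opened with probability 5/9; weight (1/3)·(5/9) = 5/27.
If it is in box 2 (prior 1/3): the host opened box 2, so this case is ruled out; weight (1/3)·0 = 0.
If it is in box 3 (prior 1/3): only box 2 is available, probability 1; weight (1/3)·1 = 1/3.
The weights sum to 14/27.
So P(the gold coin in box 1 | the host opened box 2) = (5/27) / (14/27) = 5/14.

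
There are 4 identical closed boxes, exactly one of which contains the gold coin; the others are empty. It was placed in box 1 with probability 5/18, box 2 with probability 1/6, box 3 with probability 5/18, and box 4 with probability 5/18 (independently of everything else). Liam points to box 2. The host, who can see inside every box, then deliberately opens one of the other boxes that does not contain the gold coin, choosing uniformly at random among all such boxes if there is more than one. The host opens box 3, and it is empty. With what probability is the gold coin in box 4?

Consider each possible location of the gold coin in turn.
If it is in either of boxes 1 and 4 (prior 5/18 each): the host has 2 equally likely choices, so probability 1/2; weight (5/18)·(1/2) = 5/36 each.
If it is in box 2 (prior 1/6): the host has 3 equally likely choices, so probability 1/3; weight (1/6)·(1/3) = 1/18.
If it is in box 3 (prior 5/18): the host opened box 3, so this case is ruled out; weight (5/18)·0 = 0.
The weights sum to 1/3.
So P(the gold coin in box 4 | the host opened box 3) = (5/36) / (1/3) = 5/12.

5/12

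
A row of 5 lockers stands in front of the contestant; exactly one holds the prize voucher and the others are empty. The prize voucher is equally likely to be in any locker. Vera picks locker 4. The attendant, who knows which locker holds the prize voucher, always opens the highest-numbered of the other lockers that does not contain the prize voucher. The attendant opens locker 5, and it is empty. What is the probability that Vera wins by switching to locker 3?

1/4

Apply Bayes' rule, conditioning on where the prize voucher actually is.
If it is in any of lockers 1, 2, 3, and 4 (prior 1/5 each): locker 5 is the highest-numbered option available, probability 1; weight (1/5)·1 = 1/5 each.
If it is in locker 5 (prior 1/5): the attendant opened locker 5, so this case is ruled out; weight (1/5)·0 = 0.
The weights sum to 4/5.
So P(the prize voucher in locker 3 | the attendant opened locker 5) = (1/5) / (4/5) = 1/4.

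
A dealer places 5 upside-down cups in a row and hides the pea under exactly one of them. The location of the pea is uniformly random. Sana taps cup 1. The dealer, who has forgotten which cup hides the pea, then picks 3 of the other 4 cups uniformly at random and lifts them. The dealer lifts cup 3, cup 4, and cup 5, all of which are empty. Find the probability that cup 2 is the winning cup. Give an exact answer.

Consider each possible location of the pea in turn.
If it is under either of cups 1 and 2 (prior 1/5 each): the dealer picks exactly this set with probability 1/4 regardless, and none is the prize; weight (1/5)·(1/4) = 1/20 each.
If it is under any of cups 3, 4, and 5 (prior 1/5 each): that cup was opened and seen not to hold the prize — ruled out; weight (1/5)·0 = 0 each.
The weights sum to 1/10.
So P(the pea under cup 2 | the dealer opened cup 3, cup 4, and cup 5) = (1/20) / (1/10) = 1/2.

1/2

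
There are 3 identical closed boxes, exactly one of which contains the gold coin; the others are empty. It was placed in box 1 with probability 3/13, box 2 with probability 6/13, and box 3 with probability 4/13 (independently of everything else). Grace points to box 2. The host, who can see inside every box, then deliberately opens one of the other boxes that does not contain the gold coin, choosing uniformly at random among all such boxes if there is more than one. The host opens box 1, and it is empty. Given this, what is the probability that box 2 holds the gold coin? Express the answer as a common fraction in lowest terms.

3/7

Condition on the true location of the gold coin.
If it is in box 1 (prior 3/13): the host opened box 1, so this case is ruled out; weight (3/13)·0 = 0.
If it is in box 2 (prior 6/13): the host has 2 equally likely choices, so probability 1/2; weight (6/13)·(1/2) = 3/13.
If it is in box 3 (prior 4/13): the host has no choice, probability 1; weight (4/13)·1 = 4/13.
The weights sum to 7/13.
So P(the gold coin in box 2 | the host opened box 1) = (3/13) / (7/13) = 3/7.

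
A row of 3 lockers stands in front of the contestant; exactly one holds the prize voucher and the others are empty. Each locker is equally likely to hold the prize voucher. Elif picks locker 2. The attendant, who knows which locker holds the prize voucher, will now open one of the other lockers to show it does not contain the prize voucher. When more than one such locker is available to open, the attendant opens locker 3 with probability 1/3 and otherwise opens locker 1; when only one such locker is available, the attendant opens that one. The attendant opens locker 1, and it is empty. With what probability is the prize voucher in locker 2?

2/5

Apply Bayes' rule, conditioning on where the prize voucher actually is.
If it is in locker 1 (prior 1/3): the attendant opened locker 1, so this case is ruled out; weight (1/3)·0 = 0.
If it is in locker 2 (prior 1/3): locker 3 is available but not opened, probability 2/3; weight (1/3)·(2/3) = 2/9.
If it is in locker 3 (prior 1/3): only locker 1 is available, probability 1; weight (1/3)·1 = 1/3.
The weights sum to 5/9.
So P(the prize voucher in locker 2 | the attendant opened locker 1) = (2/9) / (5/9) = 2/5.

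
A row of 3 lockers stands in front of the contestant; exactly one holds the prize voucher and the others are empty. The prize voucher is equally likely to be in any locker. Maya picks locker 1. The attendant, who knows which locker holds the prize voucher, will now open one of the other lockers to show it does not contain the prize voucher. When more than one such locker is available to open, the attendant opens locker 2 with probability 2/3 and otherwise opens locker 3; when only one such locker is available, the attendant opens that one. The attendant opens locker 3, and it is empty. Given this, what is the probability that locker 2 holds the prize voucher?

3/4

Condition on the true location of the prize voucher.
If it is in locker 1 (prior 1/3): locker 2 is available but not opened, probability 1/3; weight (1/3)·(1/3) = 1/9.
If it is in locker 2 (prior 1/3): only locker 3 is available, probability 1; weight (1/3)·1 = 1/3.
If it is in locker 3 (prior 1/3): the attendant opened locker 3, so this case is ruled out; weight (1/3)·0 = 0.
The weights sum to 4/9.
So P(the prize voucher in locker 2 | the attendant opened locker 3) = (1/3) / (4/9) = 3/4.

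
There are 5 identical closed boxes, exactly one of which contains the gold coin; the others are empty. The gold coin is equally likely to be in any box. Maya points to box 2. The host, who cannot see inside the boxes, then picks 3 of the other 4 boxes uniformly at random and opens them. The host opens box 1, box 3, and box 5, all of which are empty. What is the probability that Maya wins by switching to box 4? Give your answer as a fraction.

Because the host chose which boxes to open without knowing where the gold coin is, the choice is independent of the prize location. Learning that none of the 3 opened boxes holds the gold coin simply rules out those 3 locations and leaves the remaining 2 boxes still equally likely by symmetry.
So P(the gold coin in box 4) = 1/2.

1/2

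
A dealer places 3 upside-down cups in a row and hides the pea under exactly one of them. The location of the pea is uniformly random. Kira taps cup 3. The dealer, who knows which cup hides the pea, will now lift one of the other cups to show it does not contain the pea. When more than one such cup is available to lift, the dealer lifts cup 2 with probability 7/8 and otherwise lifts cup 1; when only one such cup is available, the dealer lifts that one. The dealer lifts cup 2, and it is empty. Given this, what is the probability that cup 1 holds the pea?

8/15

Consider each possible location of the pea in turn.
If it is under cup 1 (prior 1/3): only cup 2 is available, probability 1; weight (1/3)·1 = 1/3.
If it is under cup 2 (prior 1/3): the dealer opened cup 2, so this case is ruled out; weight (1/3)·0 = 0.
If it is under cup 3 (prior 1/3): cup 2 is available, opened with probability 7/8; weight (1/3)·(7/8) = 7/24.
The weights sum to 5/8.
So P(the pea under cup 1 | the dealer opened cup 2) = (1/3) / (5/8) = 8/15.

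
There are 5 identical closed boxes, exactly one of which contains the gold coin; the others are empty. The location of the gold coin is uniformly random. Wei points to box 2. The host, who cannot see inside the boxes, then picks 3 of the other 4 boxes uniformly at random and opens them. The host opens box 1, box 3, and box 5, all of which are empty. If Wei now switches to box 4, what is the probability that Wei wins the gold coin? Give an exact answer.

1/2

Apply Bayes' rule, conditioning on where the gold coin actually is.
If it is in any of boxes 1, 3, and 5 (prior 1/5 each): that box was opened and seen not to hold the prize — ruled out; weight (1/5)·0 = 0 each.
If it is in either of boxes 2 and 4 (prior 1/5 each): the host picks exactly this set with probability 1/4 regardless, and none is the prize; weight (1/5)·(1/4) = 1/20 each.
The weights sum to 1/10.
So P(the gold coin in box 4 | the host opened box 1, box 3, and box 5) = (1/20) / (1/10) = 1/2.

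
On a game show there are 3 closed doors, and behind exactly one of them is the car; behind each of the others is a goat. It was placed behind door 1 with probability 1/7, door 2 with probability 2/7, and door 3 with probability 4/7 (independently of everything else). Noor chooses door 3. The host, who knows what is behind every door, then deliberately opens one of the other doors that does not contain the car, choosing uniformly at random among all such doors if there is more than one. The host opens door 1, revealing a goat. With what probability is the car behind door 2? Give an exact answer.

1/2

Apply Bayes' rule, conditioning on where the car actually is.
If it is behind door 1 (prior 1/7): the host opened door 1, so this case is ruled out; weight (1/7)·0 = 0.
If it is behind door 2 (prior 2/7): the host has no choice, probability 1; weight (2/7)·1 = 2/7.
If it is behind door 3 (prior 4/7): the host has 2 equally likely choices, so probability 1/2; weight (4/7)·(1/2) = 2/7.
The weights sum to 4/7.
So P(the car behind door 2 | the host opened door 1) = (2/7) / (4/7) = 1/2.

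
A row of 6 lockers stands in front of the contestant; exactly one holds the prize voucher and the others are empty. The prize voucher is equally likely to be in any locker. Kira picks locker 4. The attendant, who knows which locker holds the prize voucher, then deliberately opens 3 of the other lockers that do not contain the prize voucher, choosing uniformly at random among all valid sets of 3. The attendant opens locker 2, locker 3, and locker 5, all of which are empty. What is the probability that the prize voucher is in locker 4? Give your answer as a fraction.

Apply Bayes' rule, conditioning on where the prize voucher actually is.
If it is in either of lockers 1 and 6 (prior 1/6 each): the attendant has 4 equally likely choices, so probability 1/4; weight (1/6)·(1/4) = 1/24 each.
If it is in any of lockers 2, 3, and 5 (prior 1/6 each): that locker was opened and seen not to hold the prize — ruled out; weight (1/6)·0 = 0 each.
If it is in locker 4 (prior 1/6): the attendant has 10 equally likely choices, so probability 1/10; weight (1/6)·(1/10) = 1/60.
The weights sum to 1/10.
So P(the prize voucher in locker 4 | the attendant opened locker 2, locker 3, and locker 5) = (1/60) / (1/10) = 1/6.

1/6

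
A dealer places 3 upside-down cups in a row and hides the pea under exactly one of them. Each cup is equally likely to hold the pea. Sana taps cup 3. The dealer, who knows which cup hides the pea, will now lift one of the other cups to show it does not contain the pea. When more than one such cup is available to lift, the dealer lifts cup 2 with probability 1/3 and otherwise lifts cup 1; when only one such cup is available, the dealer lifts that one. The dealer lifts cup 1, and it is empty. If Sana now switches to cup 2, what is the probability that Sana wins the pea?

Consider each possible location of the pea in turn.
If it is under cup 1 (prior 1/3): the dealer opened cup 1, so this case is ruled out; weight (1/3)·0 = 0.
If it is under cup 2 (prior 1/3): only cup 1 is available, probability 1; weight (1/3)·1 = 1/3.
If it is under cup 3 (prior 1/3): cup 2 is available but not opened, probability 2/3; weight (1/3)·(2/3) = 2/9.
The weights sum to 5/9.
So P(the pea under cup 2 | the dealer opened cup 1) = (1/3) / (5/9) = 3/5.

3/5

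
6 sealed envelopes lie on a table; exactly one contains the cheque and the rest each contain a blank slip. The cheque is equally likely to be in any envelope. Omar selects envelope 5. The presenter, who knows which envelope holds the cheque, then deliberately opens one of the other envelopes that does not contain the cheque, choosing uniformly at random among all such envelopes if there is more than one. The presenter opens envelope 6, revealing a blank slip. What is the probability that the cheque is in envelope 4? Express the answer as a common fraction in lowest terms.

5/24

Apply Bayes' rule, conditioning on where the cheque actually is.
If it is in any of envelopes 1, 2, 3, and 4 (prior 1/6 each): the presenter has 4 equally likely choices, so probability 1/4; weight (1/6)·(1/4) = 1/24 each.
If it is in envelope 5 (prior 1/6): the presenter has 5 equally likely choices, so probability 1/5; weight (1/6)·(1/5) = 1/30.
If it is in envelope 6 (prior 1/6): the presenter opened envelope 6, so this case is ruled out; weight (1/6)·0 = 0.
The weights sum to 1/5.
So P(the cheque in envelope 4 | the presenter opened envelope 6) = (1/24) / (1/5) = 5/24.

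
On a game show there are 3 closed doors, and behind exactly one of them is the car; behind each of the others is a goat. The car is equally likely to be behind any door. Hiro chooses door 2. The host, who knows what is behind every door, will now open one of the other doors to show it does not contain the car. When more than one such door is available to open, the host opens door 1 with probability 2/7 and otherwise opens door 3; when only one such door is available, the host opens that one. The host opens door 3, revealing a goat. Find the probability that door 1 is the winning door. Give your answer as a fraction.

7/12

Consider each possible location of the car in turn.
If it is behind door 1 (prior 1/3): only door 3 is available, probability 1; weight (1/3)·1 = 1/3.
If it is behind door 2 (prior 1/3): door 1 is available but not opened, probability 5/7; weight (1/3)·(5/7) = 5/21.
If it is behind door 3 (prior 1/3): the host opened door 3, so this case is ruled out; weight (1/3)·0 = 0.
The weights sum to 4/7.
So P(the car behind door 1 | the host opened door 3) = (1/3) / (4/7) = 7/12.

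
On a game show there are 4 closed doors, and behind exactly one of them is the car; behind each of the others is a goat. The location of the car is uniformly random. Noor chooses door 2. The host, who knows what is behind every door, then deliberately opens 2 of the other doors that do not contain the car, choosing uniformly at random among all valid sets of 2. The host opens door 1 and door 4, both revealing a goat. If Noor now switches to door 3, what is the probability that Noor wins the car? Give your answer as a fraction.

3/4

Apply Bayes' rule, conditioning on where the car actually is.
If it is behind either of doors 1 and 4 (prior 1/4 each): that door was opened and seen not to hold the prize — ruled out; weight (1/4)·0 = 0 each.
If it is behind door 2 (prior 1/4): the host has 3 equally likely choices, so probability 1/3; weight (1/4)·(1/3) = 1/12.
If it is behind door 3 (prior 1/4): the host has no choice, probability 1; weight (1/4)·1 = 1/4.
The weights sum to 1/3.
So P(the car behind door 3 | the host opened door 1 and door 4) = (1/4) / (1/3) = 3/4.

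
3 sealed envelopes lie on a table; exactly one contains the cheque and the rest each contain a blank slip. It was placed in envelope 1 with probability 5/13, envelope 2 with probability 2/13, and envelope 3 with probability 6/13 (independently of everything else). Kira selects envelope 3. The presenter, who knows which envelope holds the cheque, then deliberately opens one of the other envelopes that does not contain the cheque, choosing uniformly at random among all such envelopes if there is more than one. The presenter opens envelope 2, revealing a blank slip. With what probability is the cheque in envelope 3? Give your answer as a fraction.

3/8

Consider each possible location of the cheque in turn.
If it is in envelope 1 (prior 5/13): the presenter has no choice, probability 1; weight (5/13)·1 = 5/13.
If it is in envelope 2 (prior 2/13): the presenter opened envelope 2, so this case is ruled out; weight (2/13)·0 = 0.
If it is in envelope 3 (prior 6/13): the presenter has 2 equally likely choices, so probability 1/2; weight (6/13)·(1/2) = 3/13.
The weights sum to 8/13.
So P(the cheque in envelope 3 | the presenter opened envelope 2) = (3/13) / (8/13) = 3/8.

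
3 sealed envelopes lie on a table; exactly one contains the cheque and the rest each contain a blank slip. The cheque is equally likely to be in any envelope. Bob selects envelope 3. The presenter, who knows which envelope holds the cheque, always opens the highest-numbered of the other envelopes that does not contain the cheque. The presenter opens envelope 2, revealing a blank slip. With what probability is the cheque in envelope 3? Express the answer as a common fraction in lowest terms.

1/2

Consider each possible location of the cheque in turn.
If it is in either of envelopes 1 and 3 (prior 1/3 each): envelope 2 is the highest-numbered option available, probability 1; weight (1/3)·1 = 1/3 each.
If it is in envelope 2 (prior 1/3): the presenter opened envelope 2, so this case is ruled out; weight (1/3)·0 = 0.
The weights sum to 2/3.
So P(the cheque in envelope 3 | the presenter opened envelope 2) = (1/3) / (2/3) = 1/2.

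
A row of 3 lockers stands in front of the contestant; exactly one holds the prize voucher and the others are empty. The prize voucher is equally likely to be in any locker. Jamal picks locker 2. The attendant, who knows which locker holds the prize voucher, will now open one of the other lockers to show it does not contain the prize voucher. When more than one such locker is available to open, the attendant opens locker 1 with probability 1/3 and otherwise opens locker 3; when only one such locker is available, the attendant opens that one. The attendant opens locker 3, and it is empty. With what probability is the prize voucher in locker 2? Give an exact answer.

2/5

Consider each possible location of the prize voucher in turn.
If it is in locker 1 (prior 1/3): only locker 3 is available, probability 1; weight (1/3)·1 = 1/3.
If it is in locker 2 (prior 1/3): locker 1 is available but not opened, probability 2/3; weight (1/3)·(2/3) = 2/9.
If it is in locker 3 (prior 1/3): the attendant opened locker 3, so this case is ruled out; weight (1/3)·0 = 0.
The weights sum to 5/9.
So P(the prize voucher in locker 2 | the attendant opened locker 3) = (2/9) / (5/9) = 2/5.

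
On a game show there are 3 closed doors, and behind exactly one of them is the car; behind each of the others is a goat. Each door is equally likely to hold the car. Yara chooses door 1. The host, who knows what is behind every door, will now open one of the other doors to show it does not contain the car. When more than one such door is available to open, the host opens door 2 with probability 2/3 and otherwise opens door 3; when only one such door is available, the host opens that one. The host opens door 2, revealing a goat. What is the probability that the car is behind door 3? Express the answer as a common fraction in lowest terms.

Consider each possible location of the car in turn.
If it is behind door 1 (prior 1/3): door 2 is available, opened with probability 2/3; weight (1/3)·(2/3) = 2/9.
If it is behind door 2 (prior 1/3): the host opened door 2, so this case is ruled out; weight (1/3)·0 = 0.
If it is behind door 3 (prior 1/3): only door 2 is available, probability 1; weight (1/3)·1 = 1/3.
The weights sum to 5/9.
So P(the car behind door 3 | the host opened door 2) = (1/3) / (5/9) = 3/5.

3/5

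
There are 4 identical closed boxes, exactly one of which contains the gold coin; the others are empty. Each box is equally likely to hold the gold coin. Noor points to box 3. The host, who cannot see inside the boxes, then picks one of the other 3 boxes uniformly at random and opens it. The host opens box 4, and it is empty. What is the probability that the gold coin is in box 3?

1/3

Condition on the true location of the gold coin.
If it is in any of boxes 1, 2, and 3 (prior 1/4 each): the host picks box 4 with probability 1/3 regardless, and it is not the prize; weight (1/4)·(1/3) = 1/12 each.
If it is in box 4 (prior 1/4): the host opened box 4, so this case is ruled out; weight (1/4)·0 = 0.
The weights sum to 1/4.
So P(the gold coin in box 3 | the host opened box 4) = (1/12) / (1/4) = 1/3.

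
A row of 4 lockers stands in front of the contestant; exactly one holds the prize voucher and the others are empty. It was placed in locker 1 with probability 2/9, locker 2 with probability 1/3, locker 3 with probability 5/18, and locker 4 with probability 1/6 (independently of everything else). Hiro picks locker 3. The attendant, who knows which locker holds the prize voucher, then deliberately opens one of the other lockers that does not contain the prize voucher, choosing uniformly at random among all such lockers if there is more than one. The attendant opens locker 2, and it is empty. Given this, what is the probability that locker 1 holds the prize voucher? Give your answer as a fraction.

Apply Bayes' rule, conditioning on where the prize voucher actually is.
If it is in locker 1 (prior 2/9): the attendant has 2 equally likely choices, so probability 1/2; weight (2/9)·(1/2) = 1/9.
If it is in locker 2 (prior 1/3): the attendant opened locker 2, so this case is ruled out; weight (1/3)·0 = 0.
If it is in locker 3 (prior 5/18): the attendant has 3 equally likely choices, so probability 1/3; weight (5/18)·(1/3) = 5/54.
If it is in locker 4 (prior 1/6): the attendant has 2 equally likely choices, so probability 1/2; weight (1/6)·(1/2) = 1/12.
The weights sum to 31/108.
So P(the prize voucher in locker 1 | the attendant opened locker 2) = (1/9) / (31/108) = 12/31.

12/31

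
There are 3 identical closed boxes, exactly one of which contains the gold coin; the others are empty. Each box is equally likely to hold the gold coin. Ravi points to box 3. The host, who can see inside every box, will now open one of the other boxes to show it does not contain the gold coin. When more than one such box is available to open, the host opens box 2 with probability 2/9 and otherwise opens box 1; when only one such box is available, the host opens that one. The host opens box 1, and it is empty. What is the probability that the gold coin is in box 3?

Consider each possible location of the gold coin in turn.
If it is in box 1 (prior 1/3): the host opened box 1, so this case is ruled out; weight (1/3)·0 = 0.
If it is in box 2 (prior 1/3): only box 1 is available, probability 1; weight (1/3)·1 = 1/3.
If it is in box 3 (prior 1/3): box 2 is available but not opened, probability 7/9; weight (1/3)·(7/9) = 7/27.
The weights sum to 16/27.
So P(the gold coin in box 3 | the host opened box 1) = (7/27) / (16/27) = 7/16.

7/16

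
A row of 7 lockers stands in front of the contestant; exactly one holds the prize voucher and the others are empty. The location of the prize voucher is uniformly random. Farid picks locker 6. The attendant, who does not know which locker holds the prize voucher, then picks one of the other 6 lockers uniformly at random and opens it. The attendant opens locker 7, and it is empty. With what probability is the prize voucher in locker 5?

1/6

Condition on the true location of the prize voucher.
If it is in any of lockers 1, 2, 3, 4, 5, and 6 (prior 1/7 each): the attendant picks locker 7 with probability 1/6 regardless, and it is not the prize; weight (1/7)·(1/6) = 1/42 each.
If it is in locker 7 (prior 1/7): the attendant opened locker 7, so this case is ruled out; weight (1/7)·0 = 0.
The weights sum to 1/7.
So P(the prize voucher in locker 5 | the attendant opened locker 7) = (1/42) / (1/7) = 1/6.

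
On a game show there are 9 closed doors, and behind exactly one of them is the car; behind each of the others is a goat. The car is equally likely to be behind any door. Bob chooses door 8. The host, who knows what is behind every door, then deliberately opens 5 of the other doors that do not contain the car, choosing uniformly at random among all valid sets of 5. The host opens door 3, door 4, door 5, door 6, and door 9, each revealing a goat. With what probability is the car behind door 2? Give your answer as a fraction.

8/27

Apply Bayes' rule, conditioning on where the car actually is.
If it is behind any of doors 1, 2, and 7 (prior 1/9 each): the host has 21 equally likely choices, so probability 1/21; weight (1/9)·(1/21) = 1/189 each.
If it is behind any of doors 3, 4, 5, 6, and 9 (prior 1/9 each): that door was opened and seen not to hold the prize — ruled out; weight (1/9)·0 = 0 each.
If it is behind door 8 (prior 1/9): the host has 56 equally likely choices, so probability 1/56; weight (1/9)·(1/56) = 1/504.
The weights sum to 1/56.
So P(the car behind door 2 | the host opened door 3, door 4, door 5, door 6, and door 9) = (1/189) / (1/56) = 8/27.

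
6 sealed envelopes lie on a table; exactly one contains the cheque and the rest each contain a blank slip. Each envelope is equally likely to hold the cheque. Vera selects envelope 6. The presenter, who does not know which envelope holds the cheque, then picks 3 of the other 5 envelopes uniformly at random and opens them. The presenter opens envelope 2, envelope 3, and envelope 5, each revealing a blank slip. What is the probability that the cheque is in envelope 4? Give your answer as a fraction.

Apply Bayes' rule, conditioning on where the cheque actually is.
If it is in any of envelopes 1, 4, and 6 (prior 1/6 each): the presenter picks exactly this set with probability 1/10 regardless, and none is the prize; weight (1/6)·(1/10) = 1/60 each.
If it is in any of envelopes 2, 3, and 5 (prior 1/6 each): that envelope was opened and seen not to hold the prize — ruled out; weight (1/6)·0 = 0 each.
The weights sum to 1/20.
So P(the cheque in envelope 4 | the presenter opened envelope 2, envelope 3, and envelope 5) = (1/60) / (1/20) = 1/3.

1/3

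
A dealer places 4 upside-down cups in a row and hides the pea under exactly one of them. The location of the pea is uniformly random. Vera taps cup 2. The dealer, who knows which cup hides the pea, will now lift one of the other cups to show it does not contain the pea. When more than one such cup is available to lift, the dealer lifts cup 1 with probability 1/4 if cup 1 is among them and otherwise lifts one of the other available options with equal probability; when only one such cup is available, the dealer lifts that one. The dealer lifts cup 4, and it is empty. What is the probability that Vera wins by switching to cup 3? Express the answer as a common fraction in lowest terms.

6/13

Consider each possible location of the pea in turn.
If it is under cup 1 (prior 1/4): cup 1 holds the prize so is unavailable; the dealer chooses uniformly among the 2 others, probability 1/2; weight (1/4)·(1/2) = 1/8.
If it is under cup 2 (prior 1/4): cup 1 is available but not opened; cup 4 gets probability (1 − 1/4)/2 = 3/8; weight (1/4)·(3/8) = 3/32.
If it is under cup 3 (prior 1/4): cup 1 is available but not opened, probability 3/4; weight (1/4)·(3/4) = 3/16.
If it is under cup 4 (prior 1/4): the dealer opened cup 4, so this case is ruled out; weight (1/4)·0 = 0.
The weights sum to 13/32.
So P(the pea under cup 3 | the dealer opened cup 4) = (3/16) / (13/32) = 6/13.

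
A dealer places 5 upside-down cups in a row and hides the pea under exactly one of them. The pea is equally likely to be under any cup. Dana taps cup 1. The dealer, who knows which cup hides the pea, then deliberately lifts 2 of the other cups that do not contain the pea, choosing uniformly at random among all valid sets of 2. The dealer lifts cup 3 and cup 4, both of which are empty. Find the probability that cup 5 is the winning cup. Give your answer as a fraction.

2/5

Condition on the true location of the pea.
If it is under cup 1 (prior 1/5): the dealer has 6 equally likely choices, so probability 1/6; weight (1/5)·(1/6) = 1/30.
If it is under either of cups 2 and 5 (prior 1/5 each): the dealer has 3 equally likely choices, so probability 1/3; weight (1/5)·(1/3) = 1/15 each.
If it is under either of cups 3 and 4 (prior 1/5 each): that cup was opened and seen not to hold the prize — ruled out; weight (1/5)·0 = 0 each.
The weights sum to 1/6.
So P(the pea under cup 5 | the dealer opened cup 3 and cup 4) = (1/15) / (1/6) = 2/5.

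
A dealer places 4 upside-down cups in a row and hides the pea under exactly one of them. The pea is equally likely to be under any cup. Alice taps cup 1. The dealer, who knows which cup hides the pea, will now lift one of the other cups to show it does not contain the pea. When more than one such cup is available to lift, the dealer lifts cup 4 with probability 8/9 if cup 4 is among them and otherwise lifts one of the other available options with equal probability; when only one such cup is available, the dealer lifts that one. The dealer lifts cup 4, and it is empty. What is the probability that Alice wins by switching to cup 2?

1/3

Consider each possible location of the pea in turn.
If it is under any of cups 1, 2, and 3 (prior 1/4 each): cup 4 is available, opened with probability 8/9; weight (1/4)·(8/9) = 2/9 each.
If it is under cup 4 (prior 1/4): the dealer opened cup 4, so this case is ruled out; weight (1/4)·0 = 0.
The weights sum to 2/3.
So P(the pea under cup 2 | the dealer opened cup 4) = (2/9) / (2/3) = 1/3.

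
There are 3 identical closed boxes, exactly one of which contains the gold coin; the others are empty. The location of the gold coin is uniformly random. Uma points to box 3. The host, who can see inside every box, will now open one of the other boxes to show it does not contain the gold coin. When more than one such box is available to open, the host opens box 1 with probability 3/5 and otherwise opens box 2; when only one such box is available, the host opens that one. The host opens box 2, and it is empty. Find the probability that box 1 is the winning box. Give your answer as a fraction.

5/7

Apply Bayes' rule, conditioning on where the gold coin actually is.
If it is in box 1 (prior 1/3): only box 2 is available, probability 1; weight (1/3)·1 = 1/3.
If it is in box 2 (prior 1/3): the host opened box 2, so this case is ruled out; weight (1/3)·0 = 0.
If it is in box 3 (prior 1/3): box 1 is available but not opened, probability 2/5; weight (1/3)·(2/5) = 2/15.
The weights sum to 7/15.
So P(the gold coin in box 1 | the host opened box 2) = (1/3) / (7/15) = 5/7.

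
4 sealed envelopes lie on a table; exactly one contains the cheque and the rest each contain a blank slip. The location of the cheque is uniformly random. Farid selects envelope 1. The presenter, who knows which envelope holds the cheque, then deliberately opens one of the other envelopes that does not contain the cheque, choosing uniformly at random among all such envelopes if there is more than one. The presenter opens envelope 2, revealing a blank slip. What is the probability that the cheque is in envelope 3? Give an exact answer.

Condition on the true location of the cheque.
If it is in envelope 1 (prior 1/4): the presenter has 3 equally likely choices, so probability 1/3; weight (1/4)·(1/3) = 1/12.
If it is in envelope 2 (prior 1/4): the presenter opened envelope 2, so this case is ruled out; weight (1/4)·0 = 0.
If it is in either of envelopes 3 and 4 (prior 1/4 each): the presenter has 2 equally likely choices, so probability 1/2; weight (1/4)·(1/2) = 1/8 each.
The weights sum to 1/3.
So P(the cheque in envelope 3 | the presenter opened envelope 2) = (1/8) / (1/3) = 3/8.

3/8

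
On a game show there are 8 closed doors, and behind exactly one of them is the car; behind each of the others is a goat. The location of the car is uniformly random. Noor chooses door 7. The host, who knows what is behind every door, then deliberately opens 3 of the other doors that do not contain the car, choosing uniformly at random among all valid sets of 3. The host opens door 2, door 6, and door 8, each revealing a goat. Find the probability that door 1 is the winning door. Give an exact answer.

Condition on the true location of the car.
If it is behind any of doors 1, 3, 4, and 5 (prior 1/8 each): the host has 20 equally likely choices, so probability 1/20; weight (1/8)·(1/20) = 1/160 each.
If it is behind any of doors 2, 6, and 8 (prior 1/8 each): that door was opened and seen not to hold the prize — ruled out; weight (1/8)·0 = 0 each.
If it is behind door 7 (prior 1/8): the host has 35 equally likely choices, so probability 1/35; weight (1/8)·(1/35) = 1/280.
The weights sum to 1/35.
So P(the car behind door 1 | the host opened door 2, door 6, and door 8) = (1/160) / (1/35) = 7/32.

7/32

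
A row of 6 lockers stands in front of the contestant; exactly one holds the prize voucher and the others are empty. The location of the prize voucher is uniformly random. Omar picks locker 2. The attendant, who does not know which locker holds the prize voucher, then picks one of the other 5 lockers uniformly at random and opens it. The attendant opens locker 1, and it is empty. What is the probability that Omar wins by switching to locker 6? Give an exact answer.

Condition on the true location of the prize voucher.
If it is in locker 1 (prior 1/6): the attendant opened locker 1, so this case is ruled out; weight (1/6)·0 = 0.
If it is in any of lockers 2, 3, 4, 5, and 6 (prior 1/6 each): the attendant picks locker 1 with probability 1/5 regardless, and it is not the prize; weight (1/6)·(1/5) = 1/30 each.
The weights sum to 1/6.
So P(the prize voucher in locker 6 | the attendant opened locker 1) = (1/30) / (1/6) = 1/5.

1/5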